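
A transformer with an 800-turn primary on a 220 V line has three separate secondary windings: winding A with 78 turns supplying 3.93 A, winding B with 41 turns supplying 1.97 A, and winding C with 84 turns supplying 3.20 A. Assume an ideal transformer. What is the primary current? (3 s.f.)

V_A = 220 × 78/800 = 21.450 V; V_B = 220 × 41/800 = 11.275 V; V_C = 220 × 84/800 = 23.100 V.
P_out = V_A I_A + V_B I_B + V_C I_C = 21.450×3.93 + 11.275×1.97 + 23.100×3.20 = 84.299 + 22.212 + 73.920 = 180.43 W.
Ideal ⇒ P_in = P_out, so I_p = P_out/V_p = 180.43/220 = 0.820 A.

I_p ≈ 0.820 A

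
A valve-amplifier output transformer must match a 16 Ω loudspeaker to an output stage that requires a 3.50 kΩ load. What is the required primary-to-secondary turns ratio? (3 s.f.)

N_p/N_s ≈ 14.8

Z_p/Z_s = (N_p/N_s)², so N_p/N_s = √(3500/16) = √219 = 14.8.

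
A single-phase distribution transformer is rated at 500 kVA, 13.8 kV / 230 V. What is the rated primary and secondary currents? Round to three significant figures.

I_p = S/V_p = 500000/13800 = 36.2 A.
I_s = S/V_s = 500000/230 = 2170 A.

I_p ≈ 36.2 A, I_s ≈ 2170 A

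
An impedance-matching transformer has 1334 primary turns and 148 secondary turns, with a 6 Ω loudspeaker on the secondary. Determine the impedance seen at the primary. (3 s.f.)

Z_p ≈ 487 Ω

Z_p = (N_p/N_s)² × Z_s = (1334/148)² × 6 = 487 Ω.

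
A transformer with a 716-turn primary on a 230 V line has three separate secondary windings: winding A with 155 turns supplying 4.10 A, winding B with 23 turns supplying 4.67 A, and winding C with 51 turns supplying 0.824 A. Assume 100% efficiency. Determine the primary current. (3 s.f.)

V_A = 230 × 155/716 = 49.791 V; V_B = 230 × 23/716 = 7.3883 V; V_C = 230 × 51/716 = 16.383 V.
P_out = V_A I_A + V_B I_B + V_C I_C = 49.791×4.10 + 7.3883×4.67 + 16.383×0.824 = 204.14 + 34.503 + 13.499 = 252.14 W.
Ideal ⇒ P_in = P_out, so I_p = P_out/V_p = 252.14/230 = 1.10 A.

I_p ≈ 1.10 A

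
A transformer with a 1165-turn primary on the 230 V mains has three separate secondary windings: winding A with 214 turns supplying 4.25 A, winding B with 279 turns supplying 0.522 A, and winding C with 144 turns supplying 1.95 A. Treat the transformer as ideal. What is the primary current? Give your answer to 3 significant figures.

I_p ≈ 1.15 A

V_A = 230 × 214/1165 = 42.249 V; V_B = 230 × 279/1165 = 55.082 V; V_C = 230 × 144/1165 = 28.429 V.
P_out = V_A I_A + V_B I_B + V_C I_C = 42.249×4.25 + 55.082×0.522 + 28.429×1.95 = 179.56 + 28.753 + 55.437 = 263.75 W.
Ideal ⇒ P_in = P_out, so I_p = P_out/V_p = 263.75/230 = 1.15 A.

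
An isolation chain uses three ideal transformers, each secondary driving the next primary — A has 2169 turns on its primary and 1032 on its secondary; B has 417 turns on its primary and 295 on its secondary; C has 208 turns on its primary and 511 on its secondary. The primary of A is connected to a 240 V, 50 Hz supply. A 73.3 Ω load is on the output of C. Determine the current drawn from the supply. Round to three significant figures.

I_supply ≈ 2.24 A

Secondary of A: V = 240.00 × 1032/2169 = 114.19 V.
Secondary of B: V = 114.19 × 295/417 = 80.783 V.
Secondary of C: V = 80.783 × 511/208 = 198.46 V.
I_load = 198.46/73.3 = 2.7075 A, so P_out = 198.46 × 2.7075 = 537.34 W.
All ideal ⇒ P_in = P_out, so I_supply = 537.34/240 = 2.24 A.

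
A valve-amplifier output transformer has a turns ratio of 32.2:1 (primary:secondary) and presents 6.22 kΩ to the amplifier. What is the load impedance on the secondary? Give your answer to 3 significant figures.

Z_s = Z_p/(N_p/N_s)² = 6220/32.2² = 6.00 Ω.

Z_s ≈ 6.00 Ω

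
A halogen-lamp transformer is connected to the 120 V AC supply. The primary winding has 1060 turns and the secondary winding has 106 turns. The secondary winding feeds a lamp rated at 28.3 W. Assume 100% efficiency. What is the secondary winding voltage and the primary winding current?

V_s = V_p × N_s/N_p = 120 × 106/1060 = 12.000 V.
I_s = P/V_s = 28.3/12.000 = 2.3583 A.
I_p = I_s × N_s/N_p = 2.3583 × 106/1060 = 0.236 A.

V_s ≈ 12.0 V, I_p ≈ 0.236 A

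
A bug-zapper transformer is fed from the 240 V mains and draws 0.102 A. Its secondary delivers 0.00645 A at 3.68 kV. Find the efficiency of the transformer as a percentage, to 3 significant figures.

P_in = 240 × 0.102 = 24.4800 W.
P_out = 3680 × 0.00645 = 23.7360 W.
η = P_out/P_in = 23.7360/24.4800 = 0.970.

η ≈ 97.0%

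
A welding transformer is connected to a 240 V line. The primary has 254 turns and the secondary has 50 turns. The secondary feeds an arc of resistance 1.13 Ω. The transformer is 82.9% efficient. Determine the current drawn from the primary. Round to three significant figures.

I_p ≈ 9.93 A

V_s = 240 × 50/254 = 47.244 V.
I_s = V_s/R = 47.244/1.13 = 41.809 A.
P_out = V_s I_s = 47.244 × 41.809 = 1975.2 W.
P_in = P_out/η = 1975.2/0.829 = 2382.7 W.
I_p = P_in/V_p = 2382.7/240 = 9.93 A.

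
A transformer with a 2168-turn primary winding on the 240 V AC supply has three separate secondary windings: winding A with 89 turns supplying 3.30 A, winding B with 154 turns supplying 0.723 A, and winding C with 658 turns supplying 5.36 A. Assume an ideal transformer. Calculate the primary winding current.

V_A = 240 × 89/2168 = 9.8524 V; V_B = 240 × 154/2168 = 17.048 V; V_C = 240 × 658/2168 = 72.841 V.
P_out = V_A I_A + V_B I_B + V_C I_C = 9.8524×3.30 + 17.048×0.723 + 72.841×5.36 = 32.513 + 12.326 + 390.43 = 435.27 W.
Ideal ⇒ P_in = P_out, so I_p = P_out/V_p = 435.27/240 = 1.81 A.

I_p ≈ 1.81 A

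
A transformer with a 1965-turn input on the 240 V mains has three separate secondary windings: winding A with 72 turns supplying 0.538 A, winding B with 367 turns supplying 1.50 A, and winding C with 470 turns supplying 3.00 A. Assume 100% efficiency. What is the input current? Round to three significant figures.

V_A = 240 × 72/1965 = 8.7939 V; V_B = 240 × 367/1965 = 44.824 V; V_C = 240 × 470/1965 = 57.405 V.
P_out = V_A I_A + V_B I_B + V_C I_C = 8.7939×0.538 + 44.824×1.50 + 57.405×3.00 = 4.7311 + 67.237 + 172.21 = 244.18 W.
Ideal ⇒ P_in = P_out, so I_in = P_out/V_in = 244.18/240 = 1.02 A.

I_in ≈ 1.02 A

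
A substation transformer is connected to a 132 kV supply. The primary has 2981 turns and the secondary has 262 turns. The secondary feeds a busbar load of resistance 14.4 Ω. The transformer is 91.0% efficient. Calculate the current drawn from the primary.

V_s = 132000 × 262/2981 = 11601 V.
I_s = V_s/R = 11601/14.4 = 805.66 A.
P_out = V_s I_s = 11601 × 805.66 = 9.3468×10^6 W.
P_in = P_out/η = 9.3468×10^6/0.910 = 1.0271×10^7 W.
I_p = P_in/V_p = 1.0271×10^7/132000 = 77.8 A.

I_p ≈ 77.8 A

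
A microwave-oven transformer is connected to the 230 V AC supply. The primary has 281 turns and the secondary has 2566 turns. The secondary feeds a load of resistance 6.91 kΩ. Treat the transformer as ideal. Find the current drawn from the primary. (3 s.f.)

I_p ≈ 2.78 A

V_s = V_p × N_s/N_p = 230 × 2566/281 = 2100.3 V.
I_s = V_s/R = 2100.3/6910 = 0.30395 A.
For an ideal transformer I_p N_p = I_s N_s, so I_p = 0.30395 × 2566/281 = 2.78 A.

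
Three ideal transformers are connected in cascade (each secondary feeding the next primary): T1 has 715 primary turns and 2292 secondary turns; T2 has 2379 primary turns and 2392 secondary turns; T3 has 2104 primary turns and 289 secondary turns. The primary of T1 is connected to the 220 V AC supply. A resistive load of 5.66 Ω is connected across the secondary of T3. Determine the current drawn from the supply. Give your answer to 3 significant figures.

After T1: V = 220.00 × 2292/715 = 705.23 V.
After T2: V = 705.23 × 2392/2379 = 709.08 V.
After T3: V = 709.08 × 289/2104 = 97.398 V.
I_load = 97.398/5.66 = 17.208 A, so P_out = 97.398 × 17.208 = 1676.0 W.
All ideal ⇒ P_in = P_out, so I_supply = 1676.0/220 = 7.62 A.

I_supply ≈ 7.62 A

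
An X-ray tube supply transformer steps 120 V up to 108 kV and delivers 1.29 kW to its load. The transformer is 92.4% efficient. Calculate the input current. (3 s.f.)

I_in ≈ 11.6 A

P_in = P_out/η = 1290/0.924 = 1396.1 W.
I_in = P_in/V_in = 1396.1/120 = 11.6 A.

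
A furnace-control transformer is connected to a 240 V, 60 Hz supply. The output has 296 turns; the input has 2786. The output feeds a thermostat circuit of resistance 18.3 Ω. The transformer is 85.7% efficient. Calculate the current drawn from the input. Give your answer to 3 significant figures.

I_in ≈ 0.173 A

V_out = 240 × 296/2786 = 25.499 V.
I_out = V_out/R = 25.499/18.3 = 1.3934 A.
P_out = V_out I_out = 25.499 × 1.3934 = 35.530 W.
P_in = P_out/η = 35.530/0.857 = 41.458 W.
I_in = P_in/V_in = 41.458/240 = 0.173 A.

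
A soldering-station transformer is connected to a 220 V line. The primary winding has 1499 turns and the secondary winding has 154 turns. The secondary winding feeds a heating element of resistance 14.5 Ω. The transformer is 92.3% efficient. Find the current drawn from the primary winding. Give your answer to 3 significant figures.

V_s = 220 × 154/1499 = 22.602 V.
I_s = V_s/R = 22.602/14.5 = 1.5587 A.
P_out = V_s I_s = 22.602 × 1.5587 = 35.230 W.
P_in = P_out/η = 35.230/0.923 = 38.169 W.
I_p = P_in/V_p = 38.169/220 = 0.173 A.

I_p ≈ 0.173 A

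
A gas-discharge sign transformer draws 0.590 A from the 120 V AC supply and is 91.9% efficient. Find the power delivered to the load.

P_out ≈ 65.1 W

P_in = V_p I_p = 120 × 0.590 = 70.800 W.
P_out = η P_in = 0.919 × 70.800 = 65.1 W.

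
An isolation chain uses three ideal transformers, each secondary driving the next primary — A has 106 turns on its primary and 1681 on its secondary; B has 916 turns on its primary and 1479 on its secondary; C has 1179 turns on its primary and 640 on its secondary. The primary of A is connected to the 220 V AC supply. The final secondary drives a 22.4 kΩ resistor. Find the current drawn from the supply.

I_supply ≈ 1.90 A

Secondary of A: V = 220.00 × 1681/106 = 3488.9 V.
Secondary of B: V = 3488.9 × 1479/916 = 5633.2 V.
Secondary of C: V = 5633.2 × 640/1179 = 3057.9 V.
I_load = 3057.9/22400 = 0.13651 A, so P_out = 3057.9 × 0.13651 = 417.44 W.
All ideal ⇒ P_in = P_out, so I_supply = 417.44/220 = 1.90 A.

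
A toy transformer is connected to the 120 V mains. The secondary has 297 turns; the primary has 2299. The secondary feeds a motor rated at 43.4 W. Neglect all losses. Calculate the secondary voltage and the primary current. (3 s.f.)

V_s ≈ 15.5 V, I_p ≈ 0.362 A

V_s = V_p × N_s/N_p = 120 × 297/2299 = 15.502 V.
I_s = P/V_s = 43.4/15.502 = 2.7996 A.
I_p = I_s × N_s/N_p = 2.7996 × 297/2299 = 0.362 A.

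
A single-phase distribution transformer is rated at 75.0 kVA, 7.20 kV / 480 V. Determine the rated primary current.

I_p = S/V_p = 75000/7200 = 10.4 A.

I_p ≈ 10.4 A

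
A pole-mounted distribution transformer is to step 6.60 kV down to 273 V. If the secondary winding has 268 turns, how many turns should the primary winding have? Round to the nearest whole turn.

N_p/N_s = V_p/V_s, so N_p = 268 × 6600/273 = 6479.1 ≈ 6479 turns.

N_p = 6479 turns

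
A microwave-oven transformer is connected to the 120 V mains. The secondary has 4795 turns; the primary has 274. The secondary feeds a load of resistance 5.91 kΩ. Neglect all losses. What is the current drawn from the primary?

I_p ≈ 6.22 A

V_s = V_p × N_s/N_p = 120 × 4795/274 = 2100.0 V.
I_s = V_s/R = 2100.0/5910 = 0.35533 A.
For an ideal transformer I_p N_p = I_s N_s, so I_p = 0.35533 × 4795/274 = 6.22 A.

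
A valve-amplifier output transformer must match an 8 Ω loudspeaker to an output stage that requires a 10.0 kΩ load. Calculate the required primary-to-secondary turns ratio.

Z_p/Z_s = (N_p/N_s)², so N_p/N_s = √(10000/8) = √1250 = 35.4.

N_p/N_s ≈ 35.4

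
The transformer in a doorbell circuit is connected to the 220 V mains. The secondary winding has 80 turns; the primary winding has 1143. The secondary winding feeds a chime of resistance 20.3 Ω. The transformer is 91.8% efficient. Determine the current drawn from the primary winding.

V_s = 220 × 80/1143 = 15.398 V.
I_s = V_s/R = 15.398/20.3 = 0.75853 A.
P_out = V_s I_s = 15.398 × 0.75853 = 11.680 W.
P_in = P_out/η = 11.680/0.918 = 12.723 W.
I_p = P_in/V_p = 12.723/220 = 0.0578 A.

I_p ≈ 0.0578 A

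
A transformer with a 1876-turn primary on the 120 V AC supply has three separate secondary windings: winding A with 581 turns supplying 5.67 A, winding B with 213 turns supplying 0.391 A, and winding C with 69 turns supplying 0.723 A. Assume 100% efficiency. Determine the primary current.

I_p ≈ 1.83 A

V_A = 120 × 581/1876 = 37.164 V; V_B = 120 × 213/1876 = 13.625 V; V_C = 120 × 69/1876 = 4.4136 V.
P_out = V_A I_A + V_B I_B + V_C I_C = 37.164×5.67 + 13.625×0.391 + 4.4136×0.723 = 210.72 + 5.3273 + 3.1911 = 219.24 W.
Ideal ⇒ P_in = P_out, so I_p = P_out/V_p = 219.24/120 = 1.83 A.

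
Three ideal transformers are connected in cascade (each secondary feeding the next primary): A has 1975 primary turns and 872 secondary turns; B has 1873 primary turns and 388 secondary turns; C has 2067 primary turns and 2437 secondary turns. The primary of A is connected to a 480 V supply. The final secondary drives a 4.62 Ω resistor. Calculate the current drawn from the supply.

Secondary of A: V = 480.00 × 872/1975 = 211.93 V.
Secondary of B: V = 211.93 × 388/1873 = 43.902 V.
Secondary of C: V = 43.902 × 2437/2067 = 51.761 V.
I_load = 51.761/4.62 = 11.204 A, so P_out = 51.761 × 11.204 = 579.91 W.
All ideal ⇒ P_in = P_out, so I_supply = 579.91/480 = 1.21 A.

I_supply ≈ 1.21 A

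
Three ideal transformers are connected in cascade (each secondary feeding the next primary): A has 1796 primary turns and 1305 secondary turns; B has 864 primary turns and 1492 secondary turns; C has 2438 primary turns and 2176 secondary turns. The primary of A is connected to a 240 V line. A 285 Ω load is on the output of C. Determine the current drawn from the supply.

I_supply ≈ 1.06 A

Secondary of A: V = 240.00 × 1305/1796 = 174.39 V.
Secondary of B: V = 174.39 × 1492/864 = 301.14 V.
Secondary of C: V = 301.14 × 2176/2438 = 268.78 V.
I_load = 268.78/285 = 0.94308 A, so P_out = 268.78 × 0.94308 = 253.48 W.
All ideal ⇒ P_in = P_out, so I_supply = 253.48/240 = 1.06 A.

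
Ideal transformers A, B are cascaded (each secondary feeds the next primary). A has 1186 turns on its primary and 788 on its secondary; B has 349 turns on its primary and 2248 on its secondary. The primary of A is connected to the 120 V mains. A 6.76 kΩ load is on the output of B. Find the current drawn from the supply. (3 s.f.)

I_supply ≈ 0.325 A

After A: V = 120.00 × 788/1186 = 79.730 V.
After B: V = 79.730 × 2248/349 = 513.56 V.
I_load = 513.56/6760 = 0.075971 A, so P_out = 513.56 × 0.075971 = 39.016 W.
All ideal ⇒ P_in = P_out, so I_supply = 39.016/120 = 0.325 A.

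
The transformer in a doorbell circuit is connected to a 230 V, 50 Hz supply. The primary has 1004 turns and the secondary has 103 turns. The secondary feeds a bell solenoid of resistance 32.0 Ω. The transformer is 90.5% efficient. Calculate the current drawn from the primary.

I_p ≈ 0.0836 A

V_s = 230 × 103/1004 = 23.596 V.
I_s = V_s/R = 23.596/32.0 = 0.73736 A.
P_out = V_s I_s = 23.596 × 0.73736 = 17.399 W.
P_in = P_out/η = 17.399/0.905 = 19.225 W.
I_p = P_in/V_p = 19.225/230 = 0.0836 A.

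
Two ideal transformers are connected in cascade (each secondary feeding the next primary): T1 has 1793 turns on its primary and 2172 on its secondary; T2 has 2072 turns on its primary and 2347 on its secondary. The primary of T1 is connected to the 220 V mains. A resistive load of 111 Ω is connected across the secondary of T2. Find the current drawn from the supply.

Secondary of T1: V = 220.00 × 2172/1793 = 266.50 V.
Secondary of T2: V = 266.50 × 2347/2072 = 301.87 V.
I_load = 301.87/111 = 2.7196 A, so P_out = 301.87 × 2.7196 = 820.97 W.
All ideal ⇒ P_in = P_out, so I_supply = 820.97/220 = 3.73 A.

I_supply ≈ 3.73 A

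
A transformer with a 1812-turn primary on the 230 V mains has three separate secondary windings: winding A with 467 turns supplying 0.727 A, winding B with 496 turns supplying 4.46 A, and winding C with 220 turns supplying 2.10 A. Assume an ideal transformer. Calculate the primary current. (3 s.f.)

V_A = 230 × 467/1812 = 59.277 V; V_B = 230 × 496/1812 = 62.958 V; V_C = 230 × 220/1812 = 27.925 V.
P_out = V_A I_A + V_B I_B + V_C I_C = 59.277×0.727 + 62.958×4.46 + 27.925×2.10 = 43.094 + 280.79 + 58.642 = 382.53 W.
Ideal ⇒ P_in = P_out, so I_p = P_out/V_p = 382.53/230 = 1.66 A.

I_p ≈ 1.66 A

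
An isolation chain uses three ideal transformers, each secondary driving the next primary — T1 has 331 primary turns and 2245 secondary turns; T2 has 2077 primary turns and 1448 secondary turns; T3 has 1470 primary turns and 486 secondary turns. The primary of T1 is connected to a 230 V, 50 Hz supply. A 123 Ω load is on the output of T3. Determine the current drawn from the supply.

Secondary of T1: V = 230.00 × 2245/331 = 1560.0 V.
Secondary of T2: V = 1560.0 × 1448/2077 = 1087.5 V.
Secondary of T3: V = 1087.5 × 486/1470 = 359.56 V.
I_load = 359.56/123 = 2.9232 A, so P_out = 359.56 × 2.9232 = 1051.1 W.
All ideal ⇒ P_in = P_out, so I_supply = 1051.1/230 = 4.57 A.

I_supply ≈ 4.57 A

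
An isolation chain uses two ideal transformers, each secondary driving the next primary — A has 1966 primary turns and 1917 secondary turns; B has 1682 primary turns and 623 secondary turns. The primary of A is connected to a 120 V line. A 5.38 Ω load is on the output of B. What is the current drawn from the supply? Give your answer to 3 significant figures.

I_supply ≈ 2.91 A

After A: V = 120.00 × 1917/1966 = 117.01 V.
After B: V = 117.01 × 623/1682 = 43.339 V.
I_load = 43.339/5.38 = 8.0556 A, so P_out = 43.339 × 8.0556 = 349.13 W.
All ideal ⇒ P_in = P_out, so I_supply = 349.13/120 = 2.91 A.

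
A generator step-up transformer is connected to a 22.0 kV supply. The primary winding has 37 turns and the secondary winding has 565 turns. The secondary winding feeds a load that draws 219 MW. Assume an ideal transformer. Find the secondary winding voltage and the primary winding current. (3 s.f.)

V_s = V_p × N_s/N_p = 22000 × 565/37 = 335950 V.
I_s = P/V_s = 2.19×10^8/335950 = 651.89 A.
I_p = I_s × N_s/N_p = 651.89 × 565/37 = 9950 A.

V_s ≈ 336000 V, I_p ≈ 9950 A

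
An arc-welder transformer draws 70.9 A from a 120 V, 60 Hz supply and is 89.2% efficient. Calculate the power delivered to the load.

P_in = V_in I_in = 120 × 70.9 = 8508.0 W.
P_out = η P_in = 0.892 × 8508.0 = 7590 W.

P_out ≈ 7590 W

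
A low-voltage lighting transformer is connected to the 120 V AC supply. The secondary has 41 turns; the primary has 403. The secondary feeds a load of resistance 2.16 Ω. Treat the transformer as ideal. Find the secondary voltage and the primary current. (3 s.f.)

V_s = V_p × N_s/N_p = 120 × 41/403 = 12.208 V.
I_s = V_s/R = 12.208/2.16 = 5.6521 A.
I_p = I_s × N_s/N_p = 5.6521 × 41/403 = 0.575 A.

V_s ≈ 12.2 V, I_p ≈ 0.575 A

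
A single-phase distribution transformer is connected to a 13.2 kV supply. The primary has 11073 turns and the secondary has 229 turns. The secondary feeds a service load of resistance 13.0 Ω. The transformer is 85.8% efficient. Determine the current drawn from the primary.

I_p ≈ 0.506 A

V_s = 13200 × 229/11073 = 272.99 V.
I_s = V_s/R = 272.99/13.0 = 20.999 A.
P_out = V_s I_s = 272.99 × 20.999 = 5732.5 W.
P_in = P_out/η = 5732.5/0.858 = 6681.2 W.
I_p = P_in/V_p = 6681.2/13200 = 0.506 A.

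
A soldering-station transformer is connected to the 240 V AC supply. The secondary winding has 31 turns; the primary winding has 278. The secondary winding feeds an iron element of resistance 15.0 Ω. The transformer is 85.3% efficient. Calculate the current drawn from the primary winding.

V_s = 240 × 31/278 = 26.763 V.
I_s = V_s/R = 26.763/15.0 = 1.7842 A.
P_out = V_s I_s = 26.763 × 1.7842 = 47.749 W.
P_in = P_out/η = 47.749/0.853 = 55.978 W.
I_p = P_in/V_p = 55.978/240 = 0.233 A.

I_p ≈ 0.233 A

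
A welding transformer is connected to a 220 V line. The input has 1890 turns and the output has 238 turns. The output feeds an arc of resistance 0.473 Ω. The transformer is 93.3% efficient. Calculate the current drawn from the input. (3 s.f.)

V_out = 220 × 238/1890 = 27.704 V.
I_out = V_out/R = 27.704/0.473 = 58.570 A.
P_out = V_out I_out = 27.704 × 58.570 = 1622.6 W.
P_in = P_out/η = 1622.6/0.933 = 1739.1 W.
I_in = P_in/V_in = 1739.1/220 = 7.91 A.

I_in ≈ 7.91 A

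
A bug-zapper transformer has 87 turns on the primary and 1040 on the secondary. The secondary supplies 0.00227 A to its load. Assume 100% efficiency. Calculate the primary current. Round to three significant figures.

For an ideal transformer I_p/I_s = N_s/N_p, so I_p = 0.00227 × 1040/87 = 0.0271 A.

I_p ≈ 0.0271 A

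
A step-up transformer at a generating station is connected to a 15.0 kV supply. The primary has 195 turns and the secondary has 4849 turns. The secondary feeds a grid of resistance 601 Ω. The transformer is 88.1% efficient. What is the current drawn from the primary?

I_p ≈ 17500 A

V_s = 15000 × 4849/195 = 373000 V.
I_s = V_s/R = 373000/601 = 620.63 A.
P_out = V_s I_s = 373000 × 620.63 = 2.3150×10^8 W.
P_in = P_out/η = 2.3150×10^8/0.881 = 2.6276×10^8 W.
I_p = P_in/V_p = 2.6276×10^8/15000 = 17500 A.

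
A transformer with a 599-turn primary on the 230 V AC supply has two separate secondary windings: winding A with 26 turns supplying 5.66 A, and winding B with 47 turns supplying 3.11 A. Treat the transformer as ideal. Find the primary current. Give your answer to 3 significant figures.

I_p ≈ 0.490 A

V_A = 230 × 26/599 = 9.9833 V; V_B = 230 × 47/599 = 18.047 V.
P_out = V_A I_A + V_B I_B = 9.9833×5.66 + 18.047×3.11 = 56.506 + 56.125 = 112.63 W.
Ideal ⇒ P_in = P_out, so I_p = P_out/V_p = 112.63/230 = 0.490 A.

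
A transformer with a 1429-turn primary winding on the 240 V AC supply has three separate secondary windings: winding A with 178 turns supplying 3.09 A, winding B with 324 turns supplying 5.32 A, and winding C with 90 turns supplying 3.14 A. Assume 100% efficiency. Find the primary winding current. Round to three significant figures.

V_A = 240 × 178/1429 = 29.895 V; V_B = 240 × 324/1429 = 54.416 V; V_C = 240 × 90/1429 = 15.115 V.
P_out = V_A I_A + V_B I_B + V_C I_C = 29.895×3.09 + 54.416×5.32 + 15.115×3.14 = 92.376 + 289.49 + 47.463 = 429.33 W.
Ideal ⇒ P_in = P_out, so I_p = P_out/V_p = 429.33/240 = 1.79 A.

I_p ≈ 1.79 A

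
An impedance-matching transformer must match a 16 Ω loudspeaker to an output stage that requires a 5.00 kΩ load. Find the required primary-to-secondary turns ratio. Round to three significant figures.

Z_p/Z_s = (N_p/N_s)², so N_p/N_s = √(5000/16) = √312 = 17.7.

N_p/N_s ≈ 17.7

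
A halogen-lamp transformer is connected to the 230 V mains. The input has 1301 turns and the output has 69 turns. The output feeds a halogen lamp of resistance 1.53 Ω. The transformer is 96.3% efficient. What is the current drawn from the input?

V_out = 230 × 69/1301 = 12.198 V.
I_out = V_out/R = 12.198/1.53 = 7.9728 A.
P_out = V_out I_out = 12.198 × 7.9728 = 97.254 W.
P_in = P_out/η = 97.254/0.963 = 100.99 W.
I_in = P_in/V_in = 100.99/230 = 0.439 A.

I_in ≈ 0.439 A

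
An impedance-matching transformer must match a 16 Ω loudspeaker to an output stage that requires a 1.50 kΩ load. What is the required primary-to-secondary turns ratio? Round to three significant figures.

Z_p/Z_s = (N_p/N_s)², so N_p/N_s = √(1500/16) = √93.8 = 9.68.

N_p/N_s ≈ 9.68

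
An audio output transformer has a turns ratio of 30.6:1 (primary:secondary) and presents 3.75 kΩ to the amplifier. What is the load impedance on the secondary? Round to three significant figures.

Z_s = Z_p/(N_p/N_s)² = 3750/30.6² = 4.00 Ω.

Z_s ≈ 4.00 Ω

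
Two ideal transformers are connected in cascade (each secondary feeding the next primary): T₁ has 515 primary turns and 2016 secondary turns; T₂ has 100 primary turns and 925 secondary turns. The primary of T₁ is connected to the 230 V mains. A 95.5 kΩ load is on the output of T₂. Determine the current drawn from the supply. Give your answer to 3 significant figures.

Secondary of T₁: V = 230.00 × 2016/515 = 900.35 V.
Secondary of T₂: V = 900.35 × 925/100 = 8328.2 V.
I_load = 8328.2/95500 = 0.087207 A, so P_out = 8328.2 × 0.087207 = 726.28 W.
All ideal ⇒ P_in = P_out, so I_supply = 726.28/230 = 3.16 A.

I_supply ≈ 3.16 A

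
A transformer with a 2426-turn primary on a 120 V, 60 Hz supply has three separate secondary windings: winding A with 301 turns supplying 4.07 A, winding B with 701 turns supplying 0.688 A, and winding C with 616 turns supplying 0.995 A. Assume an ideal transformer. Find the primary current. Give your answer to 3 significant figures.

I_p ≈ 0.956 A

V_A = 120 × 301/2426 = 14.889 V; V_B = 120 × 701/2426 = 34.674 V; V_C = 120 × 616/2426 = 30.470 V.
P_out = V_A I_A + V_B I_B + V_C I_C = 14.889×4.07 + 34.674×0.688 + 30.470×0.995 = 60.597 + 23.856 + 30.318 = 114.77 W.
Ideal ⇒ P_in = P_out, so I_p = P_out/V_p = 114.77/120 = 0.956 A.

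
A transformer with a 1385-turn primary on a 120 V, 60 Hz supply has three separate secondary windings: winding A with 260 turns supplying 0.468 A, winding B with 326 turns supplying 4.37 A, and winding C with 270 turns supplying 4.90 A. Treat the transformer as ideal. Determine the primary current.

V_A = 120 × 260/1385 = 22.527 V; V_B = 120 × 326/1385 = 28.245 V; V_C = 120 × 270/1385 = 23.394 V.
P_out = V_A I_A + V_B I_B + V_C I_C = 22.527×0.468 + 28.245×4.37 + 23.394×4.90 = 10.543 + 123.43 + 114.63 = 248.60 W.
Ideal ⇒ P_in = P_out, so I_p = P_out/V_p = 248.60/120 = 2.07 A.

I_p ≈ 2.07 A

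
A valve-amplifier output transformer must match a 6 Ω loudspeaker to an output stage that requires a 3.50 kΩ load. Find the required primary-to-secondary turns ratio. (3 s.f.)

Z_p/Z_s = (N_p/N_s)², so N_p/N_s = √(3500/6) = √583 = 24.2.

N_p/N_s ≈ 24.2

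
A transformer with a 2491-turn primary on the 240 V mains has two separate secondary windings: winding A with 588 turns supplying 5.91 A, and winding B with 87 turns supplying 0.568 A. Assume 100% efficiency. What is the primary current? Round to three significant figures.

V_A = 240 × 588/2491 = 56.652 V; V_B = 240 × 87/2491 = 8.3822 V.
P_out = V_A I_A + V_B I_B = 56.652×5.91 + 8.3822×0.568 = 334.81 + 4.7611 = 339.57 W.
Ideal ⇒ P_in = P_out, so I_p = P_out/V_p = 339.57/240 = 1.41 A.

I_p ≈ 1.41 A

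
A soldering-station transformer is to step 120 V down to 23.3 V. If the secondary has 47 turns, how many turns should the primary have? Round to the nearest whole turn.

N_p/N_s = V_p/V_s, so N_p = 47 × 120/23.3 = 242.1 ≈ 242 turns.

N_p = 242 turns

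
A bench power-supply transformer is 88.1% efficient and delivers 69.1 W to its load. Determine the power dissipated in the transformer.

P_in = P_out/η = 69.1/0.881 = 78.4336 W.
P_loss = P_in − P_out = 78.4336 − 69.1 = 9.33 W.

P_loss ≈ 9.33 W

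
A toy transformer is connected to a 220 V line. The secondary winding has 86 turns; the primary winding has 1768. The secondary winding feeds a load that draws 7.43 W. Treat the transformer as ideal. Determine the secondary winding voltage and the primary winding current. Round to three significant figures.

V_s ≈ 10.7 V, I_p ≈ 0.0338 A

V_s = V_p × N_s/N_p = 220 × 86/1768 = 10.701 V.
I_s = P/V_s = 7.43/10.701 = 0.69430 A.
I_p = I_s × N_s/N_p = 0.69430 × 86/1768 = 0.0338 A.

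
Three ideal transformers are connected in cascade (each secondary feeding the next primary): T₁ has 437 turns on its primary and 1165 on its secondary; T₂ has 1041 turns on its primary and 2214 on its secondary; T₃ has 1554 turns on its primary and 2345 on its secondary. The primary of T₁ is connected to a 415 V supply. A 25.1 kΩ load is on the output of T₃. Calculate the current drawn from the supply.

After T₁: V = 415.00 × 1165/437 = 1106.4 V.
After T₂: V = 1106.4 × 2214/1041 = 2353.0 V.
After T₃: V = 2353.0 × 2345/1554 = 3550.7 V.
I_load = 3550.7/25100 = 0.14146 A, so P_out = 3550.7 × 0.14146 = 502.28 W.
All ideal ⇒ P_in = P_out, so I_supply = 502.28/415 = 1.21 A.

I_supply ≈ 1.21 A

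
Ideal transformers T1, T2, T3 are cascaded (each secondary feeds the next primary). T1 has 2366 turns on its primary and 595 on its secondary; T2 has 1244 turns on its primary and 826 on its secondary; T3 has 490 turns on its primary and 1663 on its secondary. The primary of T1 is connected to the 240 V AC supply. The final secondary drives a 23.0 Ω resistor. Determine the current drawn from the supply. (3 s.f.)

Secondary of T1: V = 240.00 × 595/2366 = 60.355 V.
Secondary of T2: V = 60.355 × 826/1244 = 40.075 V.
Secondary of T3: V = 40.075 × 1663/490 = 136.01 V.
I_load = 136.01/23.0 = 5.9135 A, so P_out = 136.01 × 5.9135 = 804.29 W.
All ideal ⇒ P_in = P_out, so I_supply = 804.29/240 = 3.35 A.

I_supply ≈ 3.35 A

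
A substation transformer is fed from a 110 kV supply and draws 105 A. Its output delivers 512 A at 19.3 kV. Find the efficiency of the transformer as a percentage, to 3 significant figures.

η ≈ 85.6%

P_in = 110000 × 105 = 1.15500×10^7 W.
P_out = 19300 × 512 = 9.88160×10^6 W.
η = P_out/P_in = 9.88160×10^6/(1.15500×10^7) = 0.856.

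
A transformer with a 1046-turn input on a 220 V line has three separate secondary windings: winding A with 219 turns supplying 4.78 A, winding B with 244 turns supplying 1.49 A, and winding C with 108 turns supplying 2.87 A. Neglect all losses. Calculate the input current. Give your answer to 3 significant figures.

V_A = 220 × 219/1046 = 46.061 V; V_B = 220 × 244/1046 = 51.319 V; V_C = 220 × 108/1046 = 22.715 V.
P_out = V_A I_A + V_B I_B + V_C I_C = 46.061×4.78 + 51.319×1.49 + 22.715×2.87 = 220.17 + 76.466 + 65.192 = 361.83 W.
Ideal ⇒ P_in = P_out, so I_in = P_out/V_in = 361.83/220 = 1.64 A.

I_in ≈ 1.64 A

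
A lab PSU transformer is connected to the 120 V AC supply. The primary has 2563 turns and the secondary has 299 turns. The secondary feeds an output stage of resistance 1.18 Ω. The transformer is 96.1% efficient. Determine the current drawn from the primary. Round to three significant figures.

V_s = 120 × 299/2563 = 13.999 V.
I_s = V_s/R = 13.999/1.18 = 11.864 A.
P_out = V_s I_s = 13.999 × 11.864 = 166.08 W.
P_in = P_out/η = 166.08/0.961 = 172.82 W.
I_p = P_in/V_p = 172.82/120 = 1.44 A.

I_p ≈ 1.44 A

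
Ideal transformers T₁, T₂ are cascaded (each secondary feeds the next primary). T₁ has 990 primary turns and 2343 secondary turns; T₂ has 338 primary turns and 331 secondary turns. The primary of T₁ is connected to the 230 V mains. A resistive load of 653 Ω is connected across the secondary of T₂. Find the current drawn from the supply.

After T₁: V = 230.00 × 2343/990 = 544.33 V.
After T₂: V = 544.33 × 331/338 = 533.06 V.
I_load = 533.06/653 = 0.81632 A, so P_out = 533.06 × 0.81632 = 435.15 W.
All ideal ⇒ P_in = P_out, so I_supply = 435.15/230 = 1.89 A.

I_supply ≈ 1.89 A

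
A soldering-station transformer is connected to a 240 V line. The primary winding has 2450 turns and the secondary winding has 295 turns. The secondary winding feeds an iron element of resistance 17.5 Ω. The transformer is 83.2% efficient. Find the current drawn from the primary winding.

I_p ≈ 0.239 A

V_s = 240 × 295/2450 = 28.898 V.
I_s = V_s/R = 28.898/17.5 = 1.6513 A.
P_out = V_s I_s = 28.898 × 1.6513 = 47.720 W.
P_in = P_out/η = 47.720/0.832 = 57.355 W.
I_p = P_in/V_p = 57.355/240 = 0.239 A.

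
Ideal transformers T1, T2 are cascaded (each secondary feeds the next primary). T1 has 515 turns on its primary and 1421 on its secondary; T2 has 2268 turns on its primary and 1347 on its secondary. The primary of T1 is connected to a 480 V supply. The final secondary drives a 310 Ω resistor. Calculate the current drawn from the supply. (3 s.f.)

After T1: V = 480.00 × 1421/515 = 1324.4 V.
After T2: V = 1324.4 × 1347/2268 = 786.60 V.
I_load = 786.60/310 = 2.5374 A, so P_out = 786.60 × 2.5374 = 1995.9 W.
All ideal ⇒ P_in = P_out, so I_supply = 1995.9/480 = 4.16 A.

I_supply ≈ 4.16 A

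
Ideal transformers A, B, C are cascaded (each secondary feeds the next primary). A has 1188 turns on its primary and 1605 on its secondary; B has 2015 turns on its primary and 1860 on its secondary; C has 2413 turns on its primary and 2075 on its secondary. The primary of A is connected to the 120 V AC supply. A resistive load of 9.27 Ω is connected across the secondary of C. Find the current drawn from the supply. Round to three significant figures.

After A: V = 120.00 × 1605/1188 = 162.12 V.
After B: V = 162.12 × 1860/2015 = 149.65 V.
After C: V = 149.65 × 2075/2413 = 128.69 V.
I_load = 128.69/9.27 = 13.882 A, so P_out = 128.69 × 13.882 = 1786.5 W.
All ideal ⇒ P_in = P_out, so I_supply = 1786.5/120 = 14.9 A.

I_supply ≈ 14.9 A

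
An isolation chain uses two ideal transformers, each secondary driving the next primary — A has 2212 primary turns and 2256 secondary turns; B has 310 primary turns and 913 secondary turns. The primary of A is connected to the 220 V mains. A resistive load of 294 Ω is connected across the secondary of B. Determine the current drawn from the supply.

I_supply ≈ 6.75 A

Secondary of A: V = 220.00 × 2256/2212 = 224.38 V.
Secondary of B: V = 224.38 × 913/310 = 660.82 V.
I_load = 660.82/294 = 2.2477 A, so P_out = 660.82 × 2.2477 = 1485.3 W.
All ideal ⇒ P_in = P_out, so I_supply = 1485.3/220 = 6.75 A.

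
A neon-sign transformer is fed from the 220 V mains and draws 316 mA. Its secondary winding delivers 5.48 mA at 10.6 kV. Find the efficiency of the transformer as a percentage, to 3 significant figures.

P_in = 220 × 0.316 = 69.5200 W.
P_out = 10600 × 0.00548 = 58.0880 W.
η = P_out/P_in = 58.0880/69.5200 = 0.836.

η ≈ 83.6%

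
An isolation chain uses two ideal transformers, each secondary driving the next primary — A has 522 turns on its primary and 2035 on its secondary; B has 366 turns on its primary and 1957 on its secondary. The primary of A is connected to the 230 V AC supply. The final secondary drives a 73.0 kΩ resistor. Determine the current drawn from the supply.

I_supply ≈ 1.37 A

Secondary of A: V = 230.00 × 2035/522 = 896.65 V.
Secondary of B: V = 896.65 × 1957/366 = 4794.4 V.
I_load = 4794.4/73000 = 0.065676 A, so P_out = 4794.4 × 0.065676 = 314.88 W.
All ideal ⇒ P_in = P_out, so I_supply = 314.88/230 = 1.37 A.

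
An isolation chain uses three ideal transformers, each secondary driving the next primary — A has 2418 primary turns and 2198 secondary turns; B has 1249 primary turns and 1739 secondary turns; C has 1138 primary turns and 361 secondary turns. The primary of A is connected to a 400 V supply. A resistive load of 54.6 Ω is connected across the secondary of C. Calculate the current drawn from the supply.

I_supply ≈ 1.18 A

Secondary of A: V = 400.00 × 2198/2418 = 363.61 V.
Secondary of B: V = 363.61 × 1739/1249 = 506.25 V.
Secondary of C: V = 506.25 × 361/1138 = 160.60 V.
I_load = 160.60/54.6 = 2.9413 A, so P_out = 160.60 × 2.9413 = 472.36 W.
All ideal ⇒ P_in = P_out, so I_supply = 472.36/400 = 1.18 A.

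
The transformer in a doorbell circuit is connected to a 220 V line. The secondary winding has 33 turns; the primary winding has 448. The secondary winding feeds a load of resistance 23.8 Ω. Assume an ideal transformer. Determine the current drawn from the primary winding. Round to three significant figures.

V_s = V_p × N_s/N_p = 220 × 33/448 = 16.205 V.
I_s = V_s/R = 16.205/23.8 = 0.68090 A.
For an ideal transformer I_p N_p = I_s N_s, so I_p = 0.68090 × 33/448 = 0.0502 A.

I_p ≈ 0.0502 A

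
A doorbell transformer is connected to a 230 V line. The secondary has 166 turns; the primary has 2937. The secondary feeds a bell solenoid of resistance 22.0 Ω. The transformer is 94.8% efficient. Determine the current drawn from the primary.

V_s = 230 × 166/2937 = 13.000 V.
I_s = V_s/R = 13.000/22.0 = 0.59089 A.
P_out = V_s I_s = 13.000 × 0.59089 = 7.6814 W.
P_in = P_out/η = 7.6814/0.948 = 8.1028 W.
I_p = P_in/V_p = 8.1028/230 = 0.0352 A.

I_p ≈ 0.0352 A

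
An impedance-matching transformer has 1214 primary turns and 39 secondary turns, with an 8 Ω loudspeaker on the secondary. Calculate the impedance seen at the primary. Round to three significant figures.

Z_p = (N_p/N_s)² × Z_s = (1214/39)² × 8 = 7750 Ω.

Z_p ≈ 7750 Ω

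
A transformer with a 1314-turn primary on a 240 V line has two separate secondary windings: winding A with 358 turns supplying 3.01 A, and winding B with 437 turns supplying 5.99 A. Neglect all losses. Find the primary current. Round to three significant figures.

I_p ≈ 2.81 A

V_A = 240 × 358/1314 = 65.388 V; V_B = 240 × 437/1314 = 79.817 V.
P_out = V_A I_A + V_B I_B = 65.388×3.01 + 79.817×5.99 = 196.82 + 478.11 = 674.92 W.
Ideal ⇒ P_in = P_out, so I_p = P_out/V_p = 674.92/240 = 2.81 A.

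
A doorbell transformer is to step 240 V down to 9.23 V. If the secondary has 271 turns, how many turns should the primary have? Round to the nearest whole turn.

N_p = 7047 turns

N_p/N_s = V_p/V_s, so N_p = 271 × 240/9.23 = 7046.6 ≈ 7047 turns.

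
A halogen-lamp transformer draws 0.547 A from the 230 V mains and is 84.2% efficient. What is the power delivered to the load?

P_out ≈ 106 W

P_in = V_p I_p = 230 × 0.547 = 125.81 W.
P_out = η P_in = 0.842 × 125.81 = 106 W.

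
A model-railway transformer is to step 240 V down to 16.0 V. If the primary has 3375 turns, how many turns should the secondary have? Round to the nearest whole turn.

N_s/N_p = V_s/V_p, so N_s = 3375 × 16.0/240 = 225.0 ≈ 225 turns.

N_s = 225 turns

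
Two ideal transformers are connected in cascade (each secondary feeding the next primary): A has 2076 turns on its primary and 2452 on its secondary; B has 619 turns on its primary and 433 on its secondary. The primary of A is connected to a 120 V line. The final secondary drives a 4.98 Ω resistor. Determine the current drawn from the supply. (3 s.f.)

I_supply ≈ 16.4 A

After A: V = 120.00 × 2452/2076 = 141.73 V.
After B: V = 141.73 × 433/619 = 99.145 V.
I_load = 99.145/4.98 = 19.909 A, so P_out = 99.145 × 19.909 = 1973.8 W.
All ideal ⇒ P_in = P_out, so I_supply = 1973.8/120 = 16.4 A.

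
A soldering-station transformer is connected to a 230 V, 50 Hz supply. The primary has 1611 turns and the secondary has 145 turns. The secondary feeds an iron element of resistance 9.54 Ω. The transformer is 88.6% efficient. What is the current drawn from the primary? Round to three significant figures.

I_p ≈ 0.220 A

V_s = 230 × 145/1611 = 20.701 V.
I_s = V_s/R = 20.701/9.54 = 2.1700 A.
P_out = V_s I_s = 20.701 × 2.1700 = 44.921 W.
P_in = P_out/η = 44.921/0.886 = 50.701 W.
I_p = P_in/V_p = 50.701/230 = 0.220 A.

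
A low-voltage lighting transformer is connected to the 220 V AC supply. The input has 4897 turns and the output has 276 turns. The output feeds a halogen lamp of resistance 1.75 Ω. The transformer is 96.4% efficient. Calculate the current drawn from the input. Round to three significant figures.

V_out = 220 × 276/4897 = 12.399 V.
I_out = V_out/R = 12.399/1.75 = 7.0854 A.
P_out = V_out I_out = 12.399 × 7.0854 = 87.855 W.
P_in = P_out/η = 87.855/0.964 = 91.136 W.
I_in = P_in/V_in = 91.136/220 = 0.414 A.

I_in ≈ 0.414 A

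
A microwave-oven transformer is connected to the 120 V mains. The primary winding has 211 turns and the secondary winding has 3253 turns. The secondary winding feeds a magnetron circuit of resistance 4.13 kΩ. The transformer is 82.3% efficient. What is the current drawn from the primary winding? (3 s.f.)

I_p ≈ 8.39 A

V_s = 120 × 3253/211 = 1850.0 V.
I_s = V_s/R = 1850.0/4130 = 0.44795 A.
P_out = V_s I_s = 1850.0 × 0.44795 = 828.73 W.
P_in = P_out/η = 828.73/0.823 = 1007.0 W.
I_p = P_in/V_p = 1007.0/120 = 8.39 A.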